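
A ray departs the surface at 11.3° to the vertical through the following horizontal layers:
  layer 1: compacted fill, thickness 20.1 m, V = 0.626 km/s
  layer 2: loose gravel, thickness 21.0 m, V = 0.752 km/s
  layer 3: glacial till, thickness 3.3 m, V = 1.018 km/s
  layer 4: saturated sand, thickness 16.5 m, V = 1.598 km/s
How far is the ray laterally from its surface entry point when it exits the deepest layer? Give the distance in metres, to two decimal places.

Apply Snell's law at each interface; in layer i the horizontal offset is hᵢ·tan θᵢ.
Layer 1: θ = 11.30°; offset = 20.1·tan 11.30° = 4.0164 m.
Layer 2: sin θ = 0.752·sin 11.3°/0.626 = 0.2354, θ = 13.61°; offset = 21.0·tan 13.61° = 5.0860 m.
Layer 3: sin θ = 1.018·sin 11.3°/0.626 = 0.3186, θ = 18.58°; offset = 3.3·tan 18.58° = 1.1094 m.
Layer 4: sin θ = 1.598·sin 11.3°/0.626 = 0.5002, θ = 30.01°; offset = 16.5·tan 30.01° = 9.5312 m.
Σ offsets = 19.7430 m.

19.74 m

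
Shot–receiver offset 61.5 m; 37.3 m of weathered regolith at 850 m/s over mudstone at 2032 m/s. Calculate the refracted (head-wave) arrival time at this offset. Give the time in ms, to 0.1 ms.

t = x/V₂ + 2h·√(V₂²−V₁²)/(V₁V₂).
√(V₂²−V₁²) = √(2032²−850²) = 1845.7 m/s; delay term = 2·37.3·1845.7/(850·2032) = 0.07972 s.
t = 61.5/2032 + 0.07972 = 0.10998 s.

110.0 ms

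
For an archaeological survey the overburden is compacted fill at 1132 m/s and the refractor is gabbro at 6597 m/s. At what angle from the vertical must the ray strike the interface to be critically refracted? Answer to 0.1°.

Critical incidence: sin θ_c = V₁/V₂ = 1132/6597 = 0.1716.
θ_c = arcsin 0.1716 = 9.88°.

9.9°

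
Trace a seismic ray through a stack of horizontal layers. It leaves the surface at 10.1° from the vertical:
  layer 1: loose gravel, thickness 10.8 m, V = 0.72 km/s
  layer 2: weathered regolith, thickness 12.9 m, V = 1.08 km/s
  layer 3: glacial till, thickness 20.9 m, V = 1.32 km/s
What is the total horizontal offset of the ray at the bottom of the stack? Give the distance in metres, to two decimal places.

12.54 m

p = sin θ₁/V₁ = sin 10.1°/0.72 = 2.4356e-01 s/km is conserved through the stack.
Layer 1: θ = 10.10°; offset = 10.8·tan 10.10° = 1.9238 m.
Layer 2: sin θ = p·1.08 = 0.2631 → θ = 15.25°; offset = 12.9·tan 15.25° = 3.5172 m.
Layer 3: sin θ = p·1.32 = 0.3215 → θ = 18.75°; offset = 20.9·tan 18.75° = 7.0962 m.
Σ offsets = 12.5372 m.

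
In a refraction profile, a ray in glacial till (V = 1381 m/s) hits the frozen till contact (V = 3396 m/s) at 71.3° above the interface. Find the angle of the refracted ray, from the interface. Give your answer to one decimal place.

38.0°

Angle from the normal: 90° − 71.3° = 18.7°.
Snell's law: sin θ₂ = (V₂/V₁)·sin θ₁ = (3396/1381)·sin 18.7° = 0.7884.
θ₂ = sin⁻¹(0.7884) = 52.04° (from vertical).
From the interface: 90° − 52.04° = 37.96°.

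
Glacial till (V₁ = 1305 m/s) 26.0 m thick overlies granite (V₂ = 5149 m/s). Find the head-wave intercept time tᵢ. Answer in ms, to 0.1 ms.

θ_c = arcsin(V₁/V₂) = arcsin(1305/5149) = 14.68°; cos θ_c = 0.9673.
tᵢ = 2h·cos θ_c / V₁ = 2·26.0·0.9673 / 1305 = 0.03855 s.

38.5 ms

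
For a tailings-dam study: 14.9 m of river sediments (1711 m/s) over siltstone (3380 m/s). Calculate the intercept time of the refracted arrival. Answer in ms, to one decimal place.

15.0 ms

θ_c = arcsin(V₁/V₂) = arcsin(1711/3380) = 30.41°; cos θ_c = 0.8624.
tᵢ = 2h·cos θ_c / V₁ = 2·14.9·0.8624 / 1711 = 0.01502 s.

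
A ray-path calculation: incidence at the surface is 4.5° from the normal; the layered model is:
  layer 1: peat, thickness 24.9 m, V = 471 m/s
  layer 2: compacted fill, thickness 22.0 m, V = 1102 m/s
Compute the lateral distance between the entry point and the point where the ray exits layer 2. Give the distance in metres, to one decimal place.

6.1 m

Apply Snell's law at each interface; in layer i the horizontal offset is hᵢ·tan θᵢ.
Layer 1: θ = 4.50°; offset = 24.9·tan 4.50° = 1.960 m.
Layer 2: sin θ = 1102·sin 4.5°/471 = 0.1836, θ = 10.58°; offset = 22.0·tan 10.58° = 4.108 m.
Total horizontal offset = 6.068 m.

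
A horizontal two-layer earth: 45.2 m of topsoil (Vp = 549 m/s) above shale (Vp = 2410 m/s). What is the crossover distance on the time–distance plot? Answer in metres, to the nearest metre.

114 m

θ_c = arcsin(549/2410) = 13.17°, so cos θ_c = 0.9737 and tᵢ = 2h cos θ_c/V₁ = 0.1603 s.
At crossover x/V₁ = x/V₂ + tᵢ ⇒ x = tᵢ/(1/V₁ − 1/V₂) = 0.16033/(1.8215e-03 − 4.1494e-04) = 113.99 m.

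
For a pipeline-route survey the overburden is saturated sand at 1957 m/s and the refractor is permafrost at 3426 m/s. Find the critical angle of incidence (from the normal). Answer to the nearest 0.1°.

34.8°

Critical incidence: sin θ_c = V₁/V₂ = 1957/3426 = 0.5712.
θ_c = arcsin 0.5712 = 34.84°.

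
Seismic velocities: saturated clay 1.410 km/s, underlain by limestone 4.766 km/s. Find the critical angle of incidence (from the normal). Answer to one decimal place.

17.2°

Critical incidence: sin θ_c = V₁/V₂ = 1.410/4.766 = 0.2958.
θ_c = arcsin 0.2958 = 17.21°.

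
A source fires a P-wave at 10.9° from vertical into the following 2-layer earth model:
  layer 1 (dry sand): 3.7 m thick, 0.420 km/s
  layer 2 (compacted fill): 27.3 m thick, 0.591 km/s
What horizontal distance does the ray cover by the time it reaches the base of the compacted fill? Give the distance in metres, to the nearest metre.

Ray parameter p = sin 10.9° / 0.420 km/s = 4.5023e-01 s/km.
Layer 1: θ = 10.90°; offset = 3.7·tan 10.90° = 0.713 m.
Layer 2: sin θ = p·0.591 = 0.2661 → θ = 15.43°; offset = 27.3·tan 15.43° = 7.536 m.
Total horizontal offset = 8.248 m.

8 m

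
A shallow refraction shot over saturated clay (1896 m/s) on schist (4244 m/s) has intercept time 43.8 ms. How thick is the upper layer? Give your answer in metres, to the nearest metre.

46 m

h = tᵢ·V₁·V₂ / (2·√(V₂²−V₁²)).
√(V₂²−V₁²) = √(4244² − 1896²) = 3796.9 m/s.
h = 0.0438 s × 1896 × 4244 / (2 × 3796.9) = 46.41 m.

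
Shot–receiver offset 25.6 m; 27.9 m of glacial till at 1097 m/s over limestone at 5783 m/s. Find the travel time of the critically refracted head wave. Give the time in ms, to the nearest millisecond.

t = x/V₂ + 2h·√(V₂²−V₁²)/(V₁V₂).
√(V₂²−V₁²) = √(5783²−1097²) = 5678.0 m/s; delay term = 2·27.9·5678.0/(1097·5783) = 0.04994 s.
t = 25.6/5783 + 0.04994 = 0.05437 s.

54 ms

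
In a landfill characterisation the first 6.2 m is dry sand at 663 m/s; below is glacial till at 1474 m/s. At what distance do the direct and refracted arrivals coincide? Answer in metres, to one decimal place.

θ_c = arcsin(663/1474) = 26.73°, so cos θ_c = 0.8931 and tᵢ = 2h cos θ_c/V₁ = 0.0167 s.
At crossover x/V₁ = x/V₂ + tᵢ ⇒ x = tᵢ/(1/V₁ − 1/V₂) = 0.01670/(1.5083e-03 − 6.7843e-04) = 20.13 m.

20.1 m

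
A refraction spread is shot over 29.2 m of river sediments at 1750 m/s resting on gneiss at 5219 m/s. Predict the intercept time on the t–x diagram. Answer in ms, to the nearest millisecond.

θ_c = arcsin(V₁/V₂) = arcsin(1750/5219) = 19.59°; cos θ_c = 0.9421.
tᵢ = 2h·cos θ_c / V₁ = 2·29.2·0.9421 / 1750 = 0.03144 s.

31 ms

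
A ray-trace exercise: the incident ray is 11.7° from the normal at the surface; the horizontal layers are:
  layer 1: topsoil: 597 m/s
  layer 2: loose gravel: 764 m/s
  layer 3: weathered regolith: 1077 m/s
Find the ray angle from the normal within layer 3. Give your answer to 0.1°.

Ray parameter p = sin 11.7° / 597 = 3.3968e-04 s/m.
sin θ_3 = p·V_3 = 3.3968e-04 × 1077 = 0.3658.
θ_3 = 21.46° from the vertical.

21.5°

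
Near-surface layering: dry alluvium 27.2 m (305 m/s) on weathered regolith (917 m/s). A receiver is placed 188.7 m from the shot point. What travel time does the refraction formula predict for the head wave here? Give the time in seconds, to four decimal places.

θ_c = arcsin(V₁/V₂) = arcsin(305/917) = 19.43°, cos θ_c = 0.9431.
Intercept time tᵢ = 2h cos θ_c / V₁ = 2·27.2·0.9431/305 = 0.16821 s.
t = x/V₂ + tᵢ = 188.7/917 + 0.16821 = 0.37399 s.

0.3740 s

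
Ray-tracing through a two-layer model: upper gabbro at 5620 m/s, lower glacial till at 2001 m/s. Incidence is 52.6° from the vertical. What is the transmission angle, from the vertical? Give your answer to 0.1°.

16.4°

Snell's law: sin θ₂ = (V₂/V₁)·sin θ₁ = (2001/5620)·sin 52.6° = 0.2829.
θ₂ = sin⁻¹(0.2829) = 16.43° (from vertical).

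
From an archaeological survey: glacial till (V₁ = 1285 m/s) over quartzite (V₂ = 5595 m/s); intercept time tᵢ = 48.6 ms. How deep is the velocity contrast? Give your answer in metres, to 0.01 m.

32.08 m

h = tᵢ·V₁·V₂ / (2·√(V₂²−V₁²)).
√(V₂²−V₁²) = √(5595² − 1285²) = 5445.4 m/s.
h = 0.0486 s × 1285 × 5595 / (2 × 5445.4) = 32.08 m.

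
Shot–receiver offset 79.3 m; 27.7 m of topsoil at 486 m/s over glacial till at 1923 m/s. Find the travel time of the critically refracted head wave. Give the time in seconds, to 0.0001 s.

t = x/V₂ + 2h·√(V₂²−V₁²)/(V₁V₂).
√(V₂²−V₁²) = √(1923²−486²) = 1860.6 m/s; delay term = 2·27.7·1860.6/(486·1923) = 0.11029 s.
t = 79.3/1923 + 0.11029 = 0.15153 s.

0.1515 s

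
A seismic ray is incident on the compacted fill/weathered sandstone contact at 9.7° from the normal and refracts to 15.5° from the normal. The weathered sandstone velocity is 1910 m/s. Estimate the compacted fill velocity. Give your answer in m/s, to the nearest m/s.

Snell's law: sin 9.7°/V₁ = sin 15.5°/V₂.
V₁ = V₂·sin 9.7°/sin 15.5° = 1910 × 0.6305 = 1204.22 m/s.

1204 m/s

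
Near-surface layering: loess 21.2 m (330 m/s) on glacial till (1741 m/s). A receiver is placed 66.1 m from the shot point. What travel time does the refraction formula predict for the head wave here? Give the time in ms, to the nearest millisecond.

164 ms

θ_c = arcsin(V₁/V₂) = arcsin(330/1741) = 10.93°, cos θ_c = 0.9819.
Intercept time tᵢ = 2h cos θ_c / V₁ = 2·21.2·0.9819/330 = 0.12616 s.
t = x/V₂ + tᵢ = 66.1/1741 + 0.12616 = 0.16412 s.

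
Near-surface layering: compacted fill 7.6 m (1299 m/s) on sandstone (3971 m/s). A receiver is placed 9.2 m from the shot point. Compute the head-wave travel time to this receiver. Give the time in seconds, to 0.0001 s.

t = x/V₂ + 2h·√(V₂²−V₁²)/(V₁V₂).
√(V₂²−V₁²) = √(3971²−1299²) = 3752.5 m/s; delay term = 2·7.6·3752.5/(1299·3971) = 0.01106 s.
t = 9.2/3971 + 0.01106 = 0.01337 s.

0.0134 s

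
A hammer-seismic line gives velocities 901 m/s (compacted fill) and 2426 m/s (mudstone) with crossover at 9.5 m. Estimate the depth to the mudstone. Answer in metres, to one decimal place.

h = (x_cross/2)·√((V₂−V₁)/(V₂+V₁)).
(V₂−V₁)/(V₂+V₁) = (2426−901)/(2426+901) = 0.4584; √ = 0.6770.
h = (9.5/2)·0.6770 = 3.22 m.

3.2 m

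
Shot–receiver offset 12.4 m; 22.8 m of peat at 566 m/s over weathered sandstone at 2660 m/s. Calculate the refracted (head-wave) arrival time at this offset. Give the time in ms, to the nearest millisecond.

t = x/V₂ + 2h·√(V₂²−V₁²)/(V₁V₂).
√(V₂²−V₁²) = √(2660²−566²) = 2599.1 m/s; delay term = 2·22.8·2599.1/(566·2660) = 0.07872 s.
t = 12.4/2660 + 0.07872 = 0.08338 s.

83 ms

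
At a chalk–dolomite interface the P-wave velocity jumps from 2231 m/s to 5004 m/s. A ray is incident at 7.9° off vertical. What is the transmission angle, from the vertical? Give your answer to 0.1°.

18.0°

Snell's law: sin θ₂ = (V₂/V₁)·sin θ₁ = (5004/2231)·sin 7.9° = 0.3083.
θ₂ = arcsin 0.3083 = 17.96° from the normal.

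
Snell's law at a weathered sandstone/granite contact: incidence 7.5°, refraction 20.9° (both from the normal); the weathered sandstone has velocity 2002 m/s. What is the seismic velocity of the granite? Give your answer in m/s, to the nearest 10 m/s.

5470 m/s

sin 7.5° = 0.1305; sin 20.9° = 0.3567.
V₂ = V₁·(sin θ₂/sin θ₁) = 2002·(0.3567/0.1305) = 5471.62 m/s.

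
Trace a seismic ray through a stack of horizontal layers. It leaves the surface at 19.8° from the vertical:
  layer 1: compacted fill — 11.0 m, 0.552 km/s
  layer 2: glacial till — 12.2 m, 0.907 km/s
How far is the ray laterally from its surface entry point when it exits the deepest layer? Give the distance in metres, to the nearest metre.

12 m

p = sin θ₁/V₁ = sin 19.8°/0.552 = 6.1366e-01 s/km is conserved through the stack.
Layer 1: θ = 19.80°; offset = 11.0·tan 19.80° = 3.960 m.
Layer 2: sin θ = p·0.907 = 0.5566 → θ = 33.82°; offset = 12.2·tan 33.82° = 8.173 m.
Summing the layer offsets gives 12.134 m.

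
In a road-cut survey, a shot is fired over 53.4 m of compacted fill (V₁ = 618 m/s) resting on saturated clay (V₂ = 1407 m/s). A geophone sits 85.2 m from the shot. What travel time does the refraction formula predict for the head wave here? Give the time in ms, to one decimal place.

215.8 ms

θ_c = arcsin(V₁/V₂) = arcsin(618/1407) = 26.05°, cos θ_c = 0.8984.
Intercept time tᵢ = 2h cos θ_c / V₁ = 2·53.4·0.8984/618 = 0.15525 s.
t = x/V₂ + tᵢ = 85.2/1407 + 0.15525 = 0.21581 s.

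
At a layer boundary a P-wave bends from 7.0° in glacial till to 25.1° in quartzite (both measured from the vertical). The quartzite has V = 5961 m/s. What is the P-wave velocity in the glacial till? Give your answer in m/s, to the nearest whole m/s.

sin 7.0° = 0.1219; sin 25.1° = 0.4242.
V₁ = V₂·(sin θ₁/sin θ₂) = 5961·(0.1219/0.4242) = 1712.55 m/s.

1713 m/s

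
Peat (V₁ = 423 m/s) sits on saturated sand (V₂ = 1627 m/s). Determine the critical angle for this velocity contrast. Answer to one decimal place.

At critical incidence the refracted ray runs along the interface (θ₂ = 90°), so sin θ_c = V₁/V₂.
θ_c = arcsin(423/1627) = arcsin 0.2600 = 15.07°.

15.1°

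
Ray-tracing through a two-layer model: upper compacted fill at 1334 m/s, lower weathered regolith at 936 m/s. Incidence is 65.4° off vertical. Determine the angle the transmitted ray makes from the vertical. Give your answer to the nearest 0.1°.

Snell's law: sin θ₂ = (V₂/V₁)·sin θ₁ = (936/1334)·sin 65.4° = 0.6380.
θ₂ = arcsin 0.6380 = 39.64° from the normal.

39.6°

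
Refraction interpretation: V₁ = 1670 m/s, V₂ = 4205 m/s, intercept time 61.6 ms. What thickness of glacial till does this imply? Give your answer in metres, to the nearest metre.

56 m

h = tᵢ·V₁·V₂ / (2·√(V₂²−V₁²)).
√(V₂²−V₁²) = √(4205² − 1670²) = 3859.2 m/s.
h = 0.0616 s × 1670 × 4205 / (2 × 3859.2) = 56.05 m.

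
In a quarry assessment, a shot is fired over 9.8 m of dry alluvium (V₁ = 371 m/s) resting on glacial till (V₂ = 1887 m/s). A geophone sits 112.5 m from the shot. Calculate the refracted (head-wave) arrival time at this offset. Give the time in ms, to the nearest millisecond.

t = x/V₂ + 2h·√(V₂²−V₁²)/(V₁V₂).
√(V₂²−V₁²) = √(1887²−371²) = 1850.2 m/s; delay term = 2·9.8·1850.2/(371·1887) = 0.05180 s.
t = 112.5/1887 + 0.05180 = 0.11142 s.

111 ms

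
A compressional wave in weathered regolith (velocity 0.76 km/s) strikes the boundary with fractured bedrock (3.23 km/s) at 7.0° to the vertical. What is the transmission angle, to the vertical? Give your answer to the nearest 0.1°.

31.2°

sin θ₁/V₁ = sin θ₂/V₂ ⇒ sin θ₂ = 3.23·sin 7.0°/0.76 = 3.23·0.1219/0.76 = 0.5179.
θ₂ = sin⁻¹(0.5179) = 31.19° (from vertical).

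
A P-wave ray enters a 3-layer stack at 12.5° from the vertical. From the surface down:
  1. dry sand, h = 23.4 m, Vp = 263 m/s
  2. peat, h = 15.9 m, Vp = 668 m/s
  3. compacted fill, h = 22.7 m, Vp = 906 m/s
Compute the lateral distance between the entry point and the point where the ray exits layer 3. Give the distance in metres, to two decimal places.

41.05 m

Apply Snell's law at each interface; in layer i the horizontal offset is hᵢ·tan θᵢ.
Layer 1: θ = 12.50°; offset = 23.4·tan 12.50° = 5.1877 m.
Layer 2: sin θ = 668·sin 12.5°/263 = 0.5497, θ = 33.35°; offset = 15.9·tan 33.35° = 10.4639 m.
Layer 3: sin θ = 906·sin 12.5°/263 = 0.7456, θ = 48.21°; offset = 22.7·tan 48.21° = 25.3985 m.
Σ offsets = 41.0501 m.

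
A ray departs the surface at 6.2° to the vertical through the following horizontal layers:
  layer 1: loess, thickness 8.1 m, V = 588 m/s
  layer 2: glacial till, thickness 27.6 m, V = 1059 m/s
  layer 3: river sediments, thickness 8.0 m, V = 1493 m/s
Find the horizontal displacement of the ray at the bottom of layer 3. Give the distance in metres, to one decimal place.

8.6 m

p = sin θ₁/V₁ = sin 6.2°/588 = 1.8367e-04 s/m is conserved through the stack.
Layer 1: θ = 6.20°; offset = 8.1·tan 6.20° = 0.880 m.
Layer 2: sin θ = p·1059 = 0.1945 → θ = 11.22°; offset = 27.6·tan 11.22° = 5.473 m.
Layer 3: sin θ = p·1493 = 0.2742 → θ = 15.92°; offset = 8.0·tan 15.92° = 2.281 m.
Total horizontal offset = 8.634 m.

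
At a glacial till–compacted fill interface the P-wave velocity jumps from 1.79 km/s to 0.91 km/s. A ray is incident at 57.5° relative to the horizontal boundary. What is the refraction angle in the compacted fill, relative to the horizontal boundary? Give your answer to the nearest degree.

74°

Angle from the normal: 90° − 57.5° = 32.5°.
sin θ₁/V₁ = sin θ₂/V₂ ⇒ sin θ₂ = 0.91·sin 32.5°/1.79 = 0.91·0.5373/1.79 = 0.2732.
θ₂ = arcsin 0.2732 = 15.85° from the normal.
From the interface: 90° − 15.85° = 74.15°.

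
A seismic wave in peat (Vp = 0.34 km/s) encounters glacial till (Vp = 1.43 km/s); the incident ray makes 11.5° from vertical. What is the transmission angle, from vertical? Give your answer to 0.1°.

Snell's law: sin θ₂ = (V₂/V₁)·sin θ₁ = (1.43/0.34)·sin 11.5° = 0.8385.
θ₂ = sin⁻¹(0.8385) = 56.98° (from vertical).

57.0°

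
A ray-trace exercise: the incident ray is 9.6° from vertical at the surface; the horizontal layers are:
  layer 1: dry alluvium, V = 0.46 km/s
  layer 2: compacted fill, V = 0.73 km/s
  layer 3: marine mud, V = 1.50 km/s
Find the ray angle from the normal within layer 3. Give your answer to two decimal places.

32.94°

Ray parameter p = sin 9.6° / 0.46 = 3.6254e-01 s/km.
sin θ_3 = p·V_3 = 3.6254e-01 × 1.50 = 0.5438.
θ_3 = arcsin 0.5438 = 32.94°.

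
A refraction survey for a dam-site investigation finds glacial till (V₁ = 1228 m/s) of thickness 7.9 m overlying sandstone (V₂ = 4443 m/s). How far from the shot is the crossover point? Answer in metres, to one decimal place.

x_cross = 2h·√((V₂+V₁)/(V₂−V₁)).
(V₂+V₁)/(V₂−V₁) = (4443+1228)/(4443−1228) = 1.7639; √ = 1.3281.
x_cross = 2·7.9·1.3281 = 20.98 m.

21.0 m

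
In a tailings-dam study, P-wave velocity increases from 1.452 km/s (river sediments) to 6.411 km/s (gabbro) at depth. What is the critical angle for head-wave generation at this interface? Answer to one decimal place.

13.1°

At critical incidence the refracted ray runs along the interface (θ₂ = 90°), so sin θ_c = V₁/V₂.
θ_c = arcsin(1.452/6.411) = arcsin 0.2265 = 13.09°.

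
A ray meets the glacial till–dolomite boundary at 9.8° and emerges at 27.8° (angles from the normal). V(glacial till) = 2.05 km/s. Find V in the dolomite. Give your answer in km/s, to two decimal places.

sin 9.8° = 0.1702; sin 27.8° = 0.4664.
V₂ = V₁·(sin θ₂/sin θ₁) = 2.05·(0.4664/0.1702) = 5.62 km/s.

5.62 km/s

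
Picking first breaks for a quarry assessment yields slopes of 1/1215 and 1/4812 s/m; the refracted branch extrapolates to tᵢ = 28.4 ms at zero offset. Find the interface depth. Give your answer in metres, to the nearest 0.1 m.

h = tᵢ·V₁·V₂ / (2·√(V₂²−V₁²)).
√(V₂²−V₁²) = √(4812² − 1215²) = 4656.1 m/s.
h = 0.0284 s × 1215 × 4812 / (2 × 4656.1) = 17.83 m.

17.8 m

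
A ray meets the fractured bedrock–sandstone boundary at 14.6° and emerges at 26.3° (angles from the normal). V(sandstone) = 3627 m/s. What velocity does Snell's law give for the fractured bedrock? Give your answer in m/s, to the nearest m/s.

Snell's law: sin 14.6°/V₁ = sin 26.3°/V₂.
V₁ = V₂·sin 14.6°/sin 26.3° = 3627 × 0.5689 = 2063.45 m/s.

2063 m/s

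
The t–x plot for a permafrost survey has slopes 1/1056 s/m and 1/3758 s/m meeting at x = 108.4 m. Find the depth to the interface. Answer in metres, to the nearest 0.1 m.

40.6 m

x_cross = 2h·√((V₂+V₁)/(V₂−V₁)) → h = x_cross / (2·√((V₂+V₁)/(V₂−V₁))).
√((V₂+V₁)/(V₂−V₁)) = √((3758+1056)/(3758−1056)) = 1.3348.
h = 108.4 / (2·1.3348) = 40.61 m.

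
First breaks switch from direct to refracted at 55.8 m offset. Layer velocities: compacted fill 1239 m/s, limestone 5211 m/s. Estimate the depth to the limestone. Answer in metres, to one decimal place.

h = (x_cross/2)·√((V₂−V₁)/(V₂+V₁)).
(V₂−V₁)/(V₂+V₁) = (5211−1239)/(5211+1239) = 0.6158; √ = 0.7847.
h = (55.8/2)·0.7847 = 21.89 m.

21.9 m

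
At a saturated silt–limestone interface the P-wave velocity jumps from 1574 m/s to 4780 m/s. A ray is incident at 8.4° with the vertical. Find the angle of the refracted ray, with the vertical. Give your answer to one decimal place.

Snell's law: sin θ₂ = (V₂/V₁)·sin θ₁ = (4780/1574)·sin 8.4° = 0.4436.
θ₂ = arcsin 0.4436 = 26.34° from the normal.

26.3°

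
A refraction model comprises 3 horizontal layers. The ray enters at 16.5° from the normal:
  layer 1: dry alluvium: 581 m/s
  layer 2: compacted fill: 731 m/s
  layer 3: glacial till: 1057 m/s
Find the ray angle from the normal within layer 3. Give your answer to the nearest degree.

31°

Ray parameter p = sin 16.5° / 581 = 4.8884e-04 s/m.
sin θ_3 = p·V_3 = 4.8884e-04 × 1057 = 0.5167.
θ_3 = 31.11° from the vertical.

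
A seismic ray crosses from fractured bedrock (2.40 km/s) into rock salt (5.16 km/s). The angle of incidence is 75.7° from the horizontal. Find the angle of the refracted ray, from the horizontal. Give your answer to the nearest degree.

Convert to the normal: θ₁ = 90° − 75.7° = 14.3°.
Snell's law: sin θ₂ = (V₂/V₁)·sin θ₁ = (5.16/2.40)·sin 14.3° = 0.5310.
θ₂ = sin⁻¹(0.5310) = 32.08° (from vertical).
From the interface: 90° − 32.08° = 57.92°.

58°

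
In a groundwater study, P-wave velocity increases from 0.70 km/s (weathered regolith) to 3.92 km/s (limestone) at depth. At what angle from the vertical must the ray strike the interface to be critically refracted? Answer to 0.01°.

Critical incidence: sin θ_c = V₁/V₂ = 0.70/3.92 = 0.1786.
θ_c = arcsin 0.1786 = 10.29°.

10.29°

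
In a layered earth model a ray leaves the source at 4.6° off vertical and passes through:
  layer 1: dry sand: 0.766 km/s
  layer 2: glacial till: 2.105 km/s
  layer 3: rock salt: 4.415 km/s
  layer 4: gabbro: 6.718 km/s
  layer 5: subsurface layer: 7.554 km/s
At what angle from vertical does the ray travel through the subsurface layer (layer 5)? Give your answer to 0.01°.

Snell's law across each interface conserves sin θ / V, so sin θ_5 = V_5·sin θ₁/V₁.
sin θ_5 = 7.554 × sin 4.6° / 0.766 = 0.7909.
θ_5 = arcsin 0.7909 = 52.27°.

52.27°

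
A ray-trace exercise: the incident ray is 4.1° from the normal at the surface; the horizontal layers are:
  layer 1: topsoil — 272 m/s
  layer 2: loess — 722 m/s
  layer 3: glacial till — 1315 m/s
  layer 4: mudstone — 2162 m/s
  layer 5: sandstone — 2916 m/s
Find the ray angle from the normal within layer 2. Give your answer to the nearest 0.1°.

10.9°

Snell's law across each interface conserves sin θ / V, so sin θ_2 = V_2·sin θ₁/V₁.
sin θ_2 = 722 × sin 4.1° / 272 = 0.1898.
θ_2 = arcsin 0.1898 = 10.94°.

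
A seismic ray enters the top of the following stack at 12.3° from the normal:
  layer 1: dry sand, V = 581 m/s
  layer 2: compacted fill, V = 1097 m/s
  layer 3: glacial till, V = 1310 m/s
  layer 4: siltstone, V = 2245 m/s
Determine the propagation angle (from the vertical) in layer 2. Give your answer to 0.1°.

23.7°

Ray parameter p = sin 12.3° / 581 = 3.6666e-04 s/m.
sin θ_2 = p·V_2 = 3.6666e-04 × 1097 = 0.4022.
θ_2 = 23.72° from the vertical.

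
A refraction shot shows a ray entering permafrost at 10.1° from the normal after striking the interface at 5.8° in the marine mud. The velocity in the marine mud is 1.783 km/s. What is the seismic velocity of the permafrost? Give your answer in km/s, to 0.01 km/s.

sin 5.8° = 0.1011; sin 10.1° = 0.1754.
V₂ = V₁·(sin θ₂/sin θ₁) = 1.783·(0.1754/0.1011) = 3.09 km/s.

3.09 km/s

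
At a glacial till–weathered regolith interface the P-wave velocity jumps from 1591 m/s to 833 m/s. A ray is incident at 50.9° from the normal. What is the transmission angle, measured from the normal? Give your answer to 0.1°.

sin θ₁/V₁ = sin θ₂/V₂ ⇒ sin θ₂ = 833·sin 50.9°/1591 = 833·0.7760/1591 = 0.4063.
θ₂ = arcsin 0.4063 = 23.97° from the normal.

24.0°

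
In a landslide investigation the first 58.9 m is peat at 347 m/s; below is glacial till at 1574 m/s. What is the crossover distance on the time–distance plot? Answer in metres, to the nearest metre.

147 m

θ_c = arcsin(347/1574) = 12.74°, so cos θ_c = 0.9754 and tᵢ = 2h cos θ_c/V₁ = 0.3311 s.
At crossover x/V₁ = x/V₂ + tᵢ ⇒ x = tᵢ/(1/V₁ − 1/V₂) = 0.33113/(2.8818e-03 − 6.3532e-04) = 147.40 m.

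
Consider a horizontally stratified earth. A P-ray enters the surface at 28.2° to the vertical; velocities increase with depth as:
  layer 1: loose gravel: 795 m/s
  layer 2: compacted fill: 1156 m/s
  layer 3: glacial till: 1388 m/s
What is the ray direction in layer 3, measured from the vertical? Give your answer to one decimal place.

Snell's law across each interface conserves sin θ / V, so sin θ_3 = V_3·sin θ₁/V₁.
sin θ_3 = 1388 × sin 28.2° / 795 = 0.8250.
θ_3 = 55.59° from the vertical.

55.6°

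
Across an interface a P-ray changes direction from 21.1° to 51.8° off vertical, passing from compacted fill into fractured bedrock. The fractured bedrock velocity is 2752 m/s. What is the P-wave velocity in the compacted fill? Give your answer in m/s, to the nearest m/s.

sin 21.1° = 0.3600; sin 51.8° = 0.7859.
V₁ = V₂·(sin θ₁/sin θ₂) = 2752·(0.3600/0.7859) = 1260.68 m/s.

1261 m/s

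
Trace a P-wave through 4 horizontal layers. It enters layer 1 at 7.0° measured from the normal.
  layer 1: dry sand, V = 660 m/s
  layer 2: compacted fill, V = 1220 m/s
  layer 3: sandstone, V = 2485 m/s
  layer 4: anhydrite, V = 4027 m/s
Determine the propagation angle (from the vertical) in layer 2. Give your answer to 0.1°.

13.0°

Ray parameter p = sin 7.0° / 660 = 1.8465e-04 s/m.
sin θ_2 = p·V_2 = 1.8465e-04 × 1220 = 0.2253.
θ_2 = 13.02° from the vertical.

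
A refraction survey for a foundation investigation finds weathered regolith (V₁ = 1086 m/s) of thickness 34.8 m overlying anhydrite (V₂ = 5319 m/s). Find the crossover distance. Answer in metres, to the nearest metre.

θ_c = arcsin(1086/5319) = 11.78°, so cos θ_c = 0.9789 and tᵢ = 2h cos θ_c/V₁ = 0.0627 s.
At crossover x/V₁ = x/V₂ + tᵢ ⇒ x = tᵢ/(1/V₁ − 1/V₂) = 0.06274/(9.2081e-04 − 1.8801e-04) = 85.61 m.

86 m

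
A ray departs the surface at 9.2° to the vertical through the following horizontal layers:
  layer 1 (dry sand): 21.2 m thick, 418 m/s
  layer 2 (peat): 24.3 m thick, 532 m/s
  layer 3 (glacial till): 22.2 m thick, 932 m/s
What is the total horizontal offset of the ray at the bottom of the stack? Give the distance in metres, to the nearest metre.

17 m

p = sin θ₁/V₁ = sin 9.2°/418 = 3.8249e-04 s/m is conserved through the stack.
Layer 1: θ = 9.20°; offset = 21.2·tan 9.20° = 3.434 m.
Layer 2: sin θ = p·532 = 0.2035 → θ = 11.74°; offset = 24.3·tan 11.74° = 5.050 m.
Layer 3: sin θ = p·932 = 0.3565 → θ = 20.88°; offset = 22.2·tan 20.88° = 8.470 m.
Total horizontal offset = 16.954 m.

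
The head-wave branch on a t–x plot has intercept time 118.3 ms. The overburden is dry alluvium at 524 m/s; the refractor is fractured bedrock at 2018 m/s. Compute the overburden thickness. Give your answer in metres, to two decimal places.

32.10 m

h = tᵢ·V₁·V₂ / (2·√(V₂²−V₁²)).
√(V₂²−V₁²) = √(2018² − 524²) = 1948.8 m/s.
h = 0.1183 s × 524 × 2018 / (2 × 1948.8) = 32.10 m.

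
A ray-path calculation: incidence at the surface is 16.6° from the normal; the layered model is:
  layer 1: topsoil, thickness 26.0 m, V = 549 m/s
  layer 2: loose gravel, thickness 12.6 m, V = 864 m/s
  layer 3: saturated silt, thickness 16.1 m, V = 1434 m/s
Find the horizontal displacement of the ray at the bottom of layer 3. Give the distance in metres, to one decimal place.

32.1 m

Apply Snell's law at each interface; in layer i the horizontal offset is hᵢ·tan θᵢ.
Layer 1: θ = 16.60°; offset = 26.0·tan 16.60° = 7.751 m.
Layer 2: sin θ = 864·sin 16.6°/549 = 0.4496, θ = 26.72°; offset = 12.6·tan 26.72° = 6.342 m.
Layer 3: sin θ = 1434·sin 16.6°/549 = 0.7462, θ = 48.26°; offset = 16.1·tan 48.26° = 18.048 m.
Σ offsets = 32.141 m.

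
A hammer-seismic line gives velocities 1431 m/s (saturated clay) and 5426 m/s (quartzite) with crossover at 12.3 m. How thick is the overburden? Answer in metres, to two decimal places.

x_cross = 2h·√((V₂+V₁)/(V₂−V₁)) → h = x_cross / (2·√((V₂+V₁)/(V₂−V₁))).
√((V₂+V₁)/(V₂−V₁)) = √((5426+1431)/(5426−1431)) = 1.3101.
h = 12.3 / (2·1.3101) = 4.69 m.

4.69 m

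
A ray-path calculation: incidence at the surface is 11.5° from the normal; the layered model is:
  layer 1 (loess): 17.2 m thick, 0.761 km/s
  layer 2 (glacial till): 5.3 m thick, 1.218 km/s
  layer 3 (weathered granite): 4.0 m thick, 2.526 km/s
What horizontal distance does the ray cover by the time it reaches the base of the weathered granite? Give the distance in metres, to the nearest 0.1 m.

Apply Snell's law at each interface; in layer i the horizontal offset is hᵢ·tan θᵢ.
Layer 1: θ = 11.50°; offset = 17.2·tan 11.50° = 3.499 m.
Layer 2: sin θ = 1.218·sin 11.5°/0.761 = 0.3191, θ = 18.61°; offset = 5.3·tan 18.61° = 1.784 m.
Layer 3: sin θ = 2.526·sin 11.5°/0.761 = 0.6618, θ = 41.43°; offset = 4.0·tan 41.43° = 3.531 m.
Σ offsets = 8.815 m.

8.8 m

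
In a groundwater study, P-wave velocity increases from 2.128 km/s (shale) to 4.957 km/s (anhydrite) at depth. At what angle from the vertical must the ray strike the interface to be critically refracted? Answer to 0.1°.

Critical incidence: sin θ_c = V₁/V₂ = 2.128/4.957 = 0.4293.
θ_c = arcsin 0.4293 = 25.42°.

25.4°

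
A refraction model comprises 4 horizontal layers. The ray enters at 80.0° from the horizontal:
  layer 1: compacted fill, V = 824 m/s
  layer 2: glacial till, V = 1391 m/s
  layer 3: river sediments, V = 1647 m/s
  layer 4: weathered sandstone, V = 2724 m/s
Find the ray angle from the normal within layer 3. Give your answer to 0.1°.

From the normal: θ₁ = 90° − 80.0° = 10.0°.
Ray parameter p = sin 10.0° / 824 = 2.1074e-04 s/m.
sin θ_3 = p·V_3 = 2.1074e-04 × 1647 = 0.3471.
θ_3 = arcsin 0.3471 = 20.31°.

20.3°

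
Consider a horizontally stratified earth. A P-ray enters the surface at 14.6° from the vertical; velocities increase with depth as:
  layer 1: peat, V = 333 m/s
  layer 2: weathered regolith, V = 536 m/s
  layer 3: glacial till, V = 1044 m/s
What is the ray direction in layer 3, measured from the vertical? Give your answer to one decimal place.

52.2°

Ray parameter p = sin 14.6° / 333 = 7.5697e-04 s/m.
sin θ_3 = p·V_3 = 7.5697e-04 × 1044 = 0.7903.
θ_3 = arcsin 0.7903 = 52.21°.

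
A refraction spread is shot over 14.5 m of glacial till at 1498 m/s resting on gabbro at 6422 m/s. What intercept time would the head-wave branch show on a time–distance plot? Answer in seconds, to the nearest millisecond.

0.019 s

θ_c = arcsin(V₁/V₂) = arcsin(1498/6422) = 13.49°; cos θ_c = 0.9724.
tᵢ = 2h·cos θ_c / V₁ = 2·14.5·0.9724 / 1498 = 0.01883 s.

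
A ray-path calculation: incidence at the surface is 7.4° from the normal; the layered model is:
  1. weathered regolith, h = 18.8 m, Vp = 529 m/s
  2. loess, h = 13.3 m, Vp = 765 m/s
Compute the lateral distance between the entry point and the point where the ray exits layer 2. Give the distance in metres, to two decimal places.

4.96 m

Ray parameter p = sin 7.4° / 529 m/s = 2.4347e-04 s/m.
Layer 1: θ = 7.40°; offset = 18.8·tan 7.40° = 2.4417 m.
Layer 2: sin θ = p·765 = 0.1863 → θ = 10.73°; offset = 13.3·tan 10.73° = 2.5213 m.
Σ offsets = 4.9630 m.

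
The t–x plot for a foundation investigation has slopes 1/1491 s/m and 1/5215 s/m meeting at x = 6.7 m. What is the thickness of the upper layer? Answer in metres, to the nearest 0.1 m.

h = (x_cross/2)·√((V₂−V₁)/(V₂+V₁)).
(V₂−V₁)/(V₂+V₁) = (5215−1491)/(5215+1491) = 0.5553; √ = 0.7452.
h = (6.7/2)·0.7452 = 2.50 m.

2.5 m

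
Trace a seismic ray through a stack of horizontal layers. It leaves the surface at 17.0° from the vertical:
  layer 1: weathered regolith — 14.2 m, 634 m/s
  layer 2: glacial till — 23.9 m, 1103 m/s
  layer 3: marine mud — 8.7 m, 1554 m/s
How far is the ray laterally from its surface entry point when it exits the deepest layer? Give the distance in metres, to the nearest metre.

Apply Snell's law at each interface; in layer i the horizontal offset is hᵢ·tan θᵢ.
Layer 1: θ = 17.00°; offset = 14.2·tan 17.00° = 4.341 m.
Layer 2: sin θ = 1103·sin 17.0°/634 = 0.5087, θ = 30.57°; offset = 23.9·tan 30.57° = 14.120 m.
Layer 3: sin θ = 1554·sin 17.0°/634 = 0.7166, θ = 45.78°; offset = 8.7·tan 45.78° = 8.939 m.
Total horizontal offset = 27.401 m.

27 m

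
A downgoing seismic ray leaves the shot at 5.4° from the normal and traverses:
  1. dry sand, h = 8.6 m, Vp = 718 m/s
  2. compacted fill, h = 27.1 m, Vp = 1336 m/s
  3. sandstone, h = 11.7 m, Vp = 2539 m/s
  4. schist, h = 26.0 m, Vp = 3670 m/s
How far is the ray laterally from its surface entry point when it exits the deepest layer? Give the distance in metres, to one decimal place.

24.0 m

Apply Snell's law at each interface; in layer i the horizontal offset is hᵢ·tan θᵢ.
Layer 1: θ = 5.40°; offset = 8.6·tan 5.40° = 0.813 m.
Layer 2: sin θ = 1336·sin 5.4°/718 = 0.1751, θ = 10.09°; offset = 27.1·tan 10.09° = 4.820 m.
Layer 3: sin θ = 2539·sin 5.4°/718 = 0.3328, θ = 19.44°; offset = 11.7·tan 19.44° = 4.129 m.
Layer 4: sin θ = 3670·sin 5.4°/718 = 0.4810, θ = 28.75°; offset = 26.0·tan 28.75° = 14.266 m.
Total horizontal offset = 24.027 m.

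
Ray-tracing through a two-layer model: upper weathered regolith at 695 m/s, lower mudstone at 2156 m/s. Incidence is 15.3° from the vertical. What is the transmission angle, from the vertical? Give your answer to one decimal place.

sin θ₁/V₁ = sin θ₂/V₂ ⇒ sin θ₂ = 2156·sin 15.3°/695 = 2156·0.2639/695 = 0.8186.
θ₂ = arcsin 0.8186 = 54.94° from the normal.

54.9°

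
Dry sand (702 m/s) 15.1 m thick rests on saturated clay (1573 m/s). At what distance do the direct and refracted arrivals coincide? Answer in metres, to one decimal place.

48.8 m

x_cross = 2h·√((V₂+V₁)/(V₂−V₁)).
(V₂+V₁)/(V₂−V₁) = (1573+702)/(1573−702) = 2.6119; √ = 1.6161.
x_cross = 2·15.1·1.6161 = 48.81 m.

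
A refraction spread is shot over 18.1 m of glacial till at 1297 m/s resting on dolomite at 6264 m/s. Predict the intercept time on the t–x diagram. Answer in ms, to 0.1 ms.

27.3 ms

θ_c = arcsin(V₁/V₂) = arcsin(1297/6264) = 11.95°; cos θ_c = 0.9783.
tᵢ = 2h·cos θ_c / V₁ = 2·18.1·0.9783 / 1297 = 0.02731 s.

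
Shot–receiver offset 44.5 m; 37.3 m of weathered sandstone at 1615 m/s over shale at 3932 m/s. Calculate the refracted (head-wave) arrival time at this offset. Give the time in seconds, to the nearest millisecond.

0.053 s

t = x/V₂ + 2h·√(V₂²−V₁²)/(V₁V₂).
√(V₂²−V₁²) = √(3932²−1615²) = 3585.0 m/s; delay term = 2·37.3·3585.0/(1615·3932) = 0.04212 s.
t = 44.5/3932 + 0.04212 = 0.05343 s.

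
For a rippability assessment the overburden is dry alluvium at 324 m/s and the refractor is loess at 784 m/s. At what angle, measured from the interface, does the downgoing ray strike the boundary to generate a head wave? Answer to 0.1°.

65.6°

At critical incidence the refracted ray runs along the interface (θ₂ = 90°), so sin θ_c = V₁/V₂.
θ_c = arcsin(324/784) = arcsin 0.4133 = 24.41°.
Measured from the interface: 90° − 24.41° = 65.59°.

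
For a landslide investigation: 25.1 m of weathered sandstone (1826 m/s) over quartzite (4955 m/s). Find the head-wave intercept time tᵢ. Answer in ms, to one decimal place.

25.6 ms

tᵢ = 2h·√(V₂²−V₁²)/(V₁V₂).
√(V₂²−V₁²) = √(4955²−1826²) = 4606.3 m/s.
tᵢ = 2·25.1·4606.3/(1826·4955) = 0.02556 s.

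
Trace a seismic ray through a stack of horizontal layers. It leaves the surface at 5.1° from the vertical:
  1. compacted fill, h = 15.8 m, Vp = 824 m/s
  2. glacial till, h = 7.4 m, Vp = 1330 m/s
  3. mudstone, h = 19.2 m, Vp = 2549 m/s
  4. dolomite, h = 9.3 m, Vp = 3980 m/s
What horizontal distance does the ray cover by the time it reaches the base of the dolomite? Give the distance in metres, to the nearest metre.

12 m

p = sin θ₁/V₁ = sin 5.1°/824 = 1.0788e-04 s/m is conserved through the stack.
Layer 1: θ = 5.10°; offset = 15.8·tan 5.10° = 1.410 m.
Layer 2: sin θ = p·1330 = 0.1435 → θ = 8.25°; offset = 7.4·tan 8.25° = 1.073 m.
Layer 3: sin θ = p·2549 = 0.2750 → θ = 15.96°; offset = 19.2·tan 15.96° = 5.492 m.
Layer 4: sin θ = p·3980 = 0.4294 → θ = 25.43°; offset = 9.3·tan 25.43° = 4.421 m.
Σ offsets = 12.396 m.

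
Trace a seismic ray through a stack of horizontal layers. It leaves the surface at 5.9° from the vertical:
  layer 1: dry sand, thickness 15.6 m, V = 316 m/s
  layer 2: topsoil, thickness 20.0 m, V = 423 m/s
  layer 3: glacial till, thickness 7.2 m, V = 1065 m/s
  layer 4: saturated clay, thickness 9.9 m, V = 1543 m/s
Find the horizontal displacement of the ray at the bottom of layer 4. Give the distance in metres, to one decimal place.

p = sin θ₁/V₁ = sin 5.9°/316 = 3.2529e-04 s/m is conserved through the stack.
Layer 1: θ = 5.90°; offset = 15.6·tan 5.90° = 1.612 m.
Layer 2: sin θ = p·423 = 0.1376 → θ = 7.91°; offset = 20.0·tan 7.91° = 2.778 m.
Layer 3: sin θ = p·1065 = 0.3464 → θ = 20.27°; offset = 7.2·tan 20.27° = 2.659 m.
Layer 4: sin θ = p·1543 = 0.5019 → θ = 30.13°; offset = 9.9·tan 30.13° = 5.745 m.
Summing the layer offsets gives 12.795 m.

12.8 m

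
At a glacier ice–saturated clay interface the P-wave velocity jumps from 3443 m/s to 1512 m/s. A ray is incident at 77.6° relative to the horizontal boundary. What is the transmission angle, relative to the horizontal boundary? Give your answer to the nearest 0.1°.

84.6°

Convert to the normal: θ₁ = 90° − 77.6° = 12.4°.
sin θ₁/V₁ = sin θ₂/V₂ ⇒ sin θ₂ = 1512·sin 12.4°/3443 = 1512·0.2147/3443 = 0.0943.
θ₂ = arcsin 0.0943 = 5.41° from the normal.
From the interface: 90° − 5.41° = 84.59°.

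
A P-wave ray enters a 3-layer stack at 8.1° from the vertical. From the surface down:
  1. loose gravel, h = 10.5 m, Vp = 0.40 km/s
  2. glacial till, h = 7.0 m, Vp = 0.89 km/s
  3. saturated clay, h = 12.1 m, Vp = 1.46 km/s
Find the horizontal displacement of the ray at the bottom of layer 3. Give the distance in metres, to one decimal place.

Apply Snell's law at each interface; in layer i the horizontal offset is hᵢ·tan θᵢ.
Layer 1: θ = 8.10°; offset = 10.5·tan 8.10° = 1.494 m.
Layer 2: sin θ = 0.89·sin 8.1°/0.40 = 0.3135, θ = 18.27°; offset = 7.0·tan 18.27° = 2.311 m.
Layer 3: sin θ = 1.46·sin 8.1°/0.40 = 0.5143, θ = 30.95°; offset = 12.1·tan 30.95° = 7.256 m.
Summing the layer offsets gives 11.061 m.

11.1 m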